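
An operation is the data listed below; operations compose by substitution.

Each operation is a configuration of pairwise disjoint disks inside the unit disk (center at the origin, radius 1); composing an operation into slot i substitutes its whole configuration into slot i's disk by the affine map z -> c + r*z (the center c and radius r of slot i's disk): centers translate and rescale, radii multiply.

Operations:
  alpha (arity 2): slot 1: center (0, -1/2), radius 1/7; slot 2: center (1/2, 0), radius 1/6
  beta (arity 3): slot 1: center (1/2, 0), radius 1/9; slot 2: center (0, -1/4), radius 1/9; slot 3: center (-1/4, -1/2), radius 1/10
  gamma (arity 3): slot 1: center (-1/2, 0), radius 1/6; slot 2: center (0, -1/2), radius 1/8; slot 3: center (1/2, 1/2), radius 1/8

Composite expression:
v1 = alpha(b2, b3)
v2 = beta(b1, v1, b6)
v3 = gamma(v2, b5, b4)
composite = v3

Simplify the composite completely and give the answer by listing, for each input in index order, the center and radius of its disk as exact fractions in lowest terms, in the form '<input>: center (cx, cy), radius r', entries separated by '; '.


b1: center (-5/12, 0), radius 1/54; b2: center (-1/2, -11/216), radius 1/378; b3: center (-53/108, -1/24), radius 1/324; b4: center (1/2, 1/2), radius 1/8; b5: center (0, -1/2), radius 1/8; b6: center (-13/24, -1/12), radius 1/60

Each b-disk chains the slot maps above it in gamma; radii multiply.
tracing b1 down its 2-map path: center (-5/12, 0), radius 1/54
tracing b2 down its 3-map path: center (-1/2, -11/216), radius 1/378
tracing b3 down its 3-map path: center (-53/108, -1/24), radius 1/324
tracing b6 down its 2-map path: center (-13/24, -1/12), radius 1/60
tracing b5 down its 1-map path: center (0, -1/2), radius 1/8
tracing b4 down its 1-map path: center (1/2, 1/2), radius 1/8


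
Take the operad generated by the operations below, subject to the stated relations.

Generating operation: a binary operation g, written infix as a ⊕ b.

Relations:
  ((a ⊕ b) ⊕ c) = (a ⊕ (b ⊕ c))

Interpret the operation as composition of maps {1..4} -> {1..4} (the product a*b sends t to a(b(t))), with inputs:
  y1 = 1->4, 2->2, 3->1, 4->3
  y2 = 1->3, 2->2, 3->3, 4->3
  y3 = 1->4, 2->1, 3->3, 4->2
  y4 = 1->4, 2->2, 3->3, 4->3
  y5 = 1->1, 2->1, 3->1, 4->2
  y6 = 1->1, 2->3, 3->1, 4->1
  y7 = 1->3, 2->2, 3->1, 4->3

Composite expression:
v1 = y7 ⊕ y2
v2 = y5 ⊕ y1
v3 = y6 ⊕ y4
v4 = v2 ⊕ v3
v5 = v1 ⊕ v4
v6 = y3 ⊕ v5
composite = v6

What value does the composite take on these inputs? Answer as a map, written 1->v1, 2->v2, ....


(y7 ⊕ y2) = 1->1, 2->2, 3->1, 4->1
(y5 ⊕ y1) = 1->2, 2->1, 3->1, 4->1
(y6 ⊕ y4) = 1->1, 2->3, 3->1, 4->1
((y5 ⊕ y1) ⊕ (y6 ⊕ y4)) = 1->2, 2->1, 3->2, 4->2
((y7 ⊕ y2) ⊕ ((y5 ⊕ y1) ⊕ (y6 ⊕ y4))) = 1->2, 2->1, 3->2, 4->2
(y3 ⊕ ((y7 ⊕ y2) ⊕ ((y5 ⊕ y1) ⊕ (y6 ⊕ y4)))) = 1->1, 2->4, 3->1, 4->1

1->1, 2->4, 3->1, 4->1


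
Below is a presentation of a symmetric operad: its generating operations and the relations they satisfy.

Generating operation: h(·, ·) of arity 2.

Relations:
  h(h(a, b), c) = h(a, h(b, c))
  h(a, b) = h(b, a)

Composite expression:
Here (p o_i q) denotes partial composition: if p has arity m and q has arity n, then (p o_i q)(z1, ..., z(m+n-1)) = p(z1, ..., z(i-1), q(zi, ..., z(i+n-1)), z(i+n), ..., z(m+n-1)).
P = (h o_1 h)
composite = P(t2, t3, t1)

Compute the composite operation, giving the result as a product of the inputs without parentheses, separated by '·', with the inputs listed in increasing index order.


Both nesting and order wash out for h; what remains is which t's occur.
h(t2, t3) linearizes to t2 · t3
h(h(t2, t3), t1) linearizes to t2 · t3 · t1
commutativity sorts the factors: t1 · t2 · t3

t1 · t2 · t3


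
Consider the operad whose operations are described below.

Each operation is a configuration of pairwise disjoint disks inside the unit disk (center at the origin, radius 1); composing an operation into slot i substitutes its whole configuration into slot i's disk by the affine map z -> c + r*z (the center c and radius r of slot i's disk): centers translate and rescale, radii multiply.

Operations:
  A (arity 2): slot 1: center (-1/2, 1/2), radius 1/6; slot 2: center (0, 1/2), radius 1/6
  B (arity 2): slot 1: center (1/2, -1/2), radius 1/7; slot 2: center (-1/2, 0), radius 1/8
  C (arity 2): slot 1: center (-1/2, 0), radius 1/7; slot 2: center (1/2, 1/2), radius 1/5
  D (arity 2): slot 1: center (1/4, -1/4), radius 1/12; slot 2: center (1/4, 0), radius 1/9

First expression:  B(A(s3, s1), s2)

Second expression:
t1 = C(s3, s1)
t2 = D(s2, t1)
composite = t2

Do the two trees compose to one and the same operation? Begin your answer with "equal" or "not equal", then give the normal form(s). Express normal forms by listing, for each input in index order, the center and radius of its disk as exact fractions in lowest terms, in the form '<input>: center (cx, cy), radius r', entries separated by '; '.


not equal: they reduce to s1: center (1/2, -3/7), radius 1/42; s2: center (-1/2, 0), radius 1/8; s3: center (3/7, -3/7), radius 1/42 and s1: center (11/36, 1/18), radius 1/45; s2: center (1/4, -1/4), radius 1/12; s3: center (7/36, 0), radius 1/63

The first composite normalizes to s1: center (1/2, -3/7), radius 1/42; s2: center (-1/2, 0), radius 1/8; s3: center (3/7, -3/7), radius 1/42
The second composite normalizes to s1: center (11/36, 1/18), radius 1/45; s2: center (1/4, -1/4), radius 1/12; s3: center (7/36, 0), radius 1/63
The normal forms differ: not equal.


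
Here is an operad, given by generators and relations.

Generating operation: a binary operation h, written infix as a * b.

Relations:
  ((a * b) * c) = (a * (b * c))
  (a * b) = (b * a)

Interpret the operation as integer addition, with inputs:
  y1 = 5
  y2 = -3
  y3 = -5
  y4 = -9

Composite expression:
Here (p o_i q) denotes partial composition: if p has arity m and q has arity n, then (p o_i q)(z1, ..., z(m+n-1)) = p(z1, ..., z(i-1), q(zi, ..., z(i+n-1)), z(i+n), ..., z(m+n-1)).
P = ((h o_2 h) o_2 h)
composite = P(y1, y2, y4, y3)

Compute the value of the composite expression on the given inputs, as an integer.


-12

(y2 * y4) = -12
((y2 * y4) * y3) = -17
(y1 * ((y2 * y4) * y3)) = -12


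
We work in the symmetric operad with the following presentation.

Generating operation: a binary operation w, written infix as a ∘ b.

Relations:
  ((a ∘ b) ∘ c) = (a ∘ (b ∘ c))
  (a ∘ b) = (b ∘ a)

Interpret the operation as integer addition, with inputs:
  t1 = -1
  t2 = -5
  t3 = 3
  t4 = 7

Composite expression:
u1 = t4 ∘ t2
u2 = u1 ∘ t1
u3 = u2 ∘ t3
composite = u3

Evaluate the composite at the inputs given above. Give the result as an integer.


4


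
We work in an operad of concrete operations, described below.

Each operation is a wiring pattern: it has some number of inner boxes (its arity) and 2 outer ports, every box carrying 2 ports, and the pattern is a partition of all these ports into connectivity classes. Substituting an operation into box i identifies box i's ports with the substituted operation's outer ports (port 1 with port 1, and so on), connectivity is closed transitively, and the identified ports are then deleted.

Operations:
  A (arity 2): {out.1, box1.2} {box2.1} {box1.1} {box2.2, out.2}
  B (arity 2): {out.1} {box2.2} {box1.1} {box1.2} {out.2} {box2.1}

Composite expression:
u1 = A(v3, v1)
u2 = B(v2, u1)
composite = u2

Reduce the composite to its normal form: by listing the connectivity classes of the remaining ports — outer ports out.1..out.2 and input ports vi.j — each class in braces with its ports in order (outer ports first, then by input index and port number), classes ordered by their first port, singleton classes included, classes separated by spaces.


{out.1} {out.2} {v1.1} {v1.2} {v2.1} {v2.2} {v3.1} {v3.2}


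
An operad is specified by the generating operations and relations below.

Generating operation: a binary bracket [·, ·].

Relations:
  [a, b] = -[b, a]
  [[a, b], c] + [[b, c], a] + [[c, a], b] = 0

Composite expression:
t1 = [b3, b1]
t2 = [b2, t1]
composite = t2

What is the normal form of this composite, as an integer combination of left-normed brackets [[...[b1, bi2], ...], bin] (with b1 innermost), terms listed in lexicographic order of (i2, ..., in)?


Expand each bracket as ab - ba; the b1-initial words give the coefficients.
Composite bracket: [b2, [b3, b1]]
Under [a, b] = ab - ba we get 4 signed associative words (2^2 = 4).
The b1-initial words carry the normal form:
  b1b3b2 (sign +1) contributes +[[b1, b3], b2]

[[b1, b3], b2]


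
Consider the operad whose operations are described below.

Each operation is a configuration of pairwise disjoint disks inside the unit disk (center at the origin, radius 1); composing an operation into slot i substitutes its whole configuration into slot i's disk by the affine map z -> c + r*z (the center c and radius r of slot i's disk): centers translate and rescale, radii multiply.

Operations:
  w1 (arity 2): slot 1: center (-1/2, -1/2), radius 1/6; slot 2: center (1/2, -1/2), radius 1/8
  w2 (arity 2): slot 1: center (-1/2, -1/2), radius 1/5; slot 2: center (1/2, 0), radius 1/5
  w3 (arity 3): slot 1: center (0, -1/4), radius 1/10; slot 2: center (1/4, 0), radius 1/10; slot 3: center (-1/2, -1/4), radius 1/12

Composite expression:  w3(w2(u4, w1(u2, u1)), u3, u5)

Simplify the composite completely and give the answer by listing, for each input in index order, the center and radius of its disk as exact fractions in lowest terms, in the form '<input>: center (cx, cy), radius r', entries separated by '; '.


u1: center (3/50, -13/50), radius 1/400; u2: center (1/25, -13/50), radius 1/300; u3: center (1/4, 0), radius 1/10; u4: center (-1/20, -3/10), radius 1/50; u5: center (-1/2, -1/4), radius 1/12

Each u-disk chains the slot maps above it in w3; radii multiply.
tracing u4 down its 2-map path: center (-1/20, -3/10), radius 1/50
tracing u2 down its 3-map path: center (1/25, -13/50), radius 1/300
tracing u1 down its 3-map path: center (3/50, -13/50), radius 1/400
tracing u3 down its 1-map path: center (1/4, 0), radius 1/10
tracing u5 down its 1-map path: center (-1/2, -1/4), radius 1/12


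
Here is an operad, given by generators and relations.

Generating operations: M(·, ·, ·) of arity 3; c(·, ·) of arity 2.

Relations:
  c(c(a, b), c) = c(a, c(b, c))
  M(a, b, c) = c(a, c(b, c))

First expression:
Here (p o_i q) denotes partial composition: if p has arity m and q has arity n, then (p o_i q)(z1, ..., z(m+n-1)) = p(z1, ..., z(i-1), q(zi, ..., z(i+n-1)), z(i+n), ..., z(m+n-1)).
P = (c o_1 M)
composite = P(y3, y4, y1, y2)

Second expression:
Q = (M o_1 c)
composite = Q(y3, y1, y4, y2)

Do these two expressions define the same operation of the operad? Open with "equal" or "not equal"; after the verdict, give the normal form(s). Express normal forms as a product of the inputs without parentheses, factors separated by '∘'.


not equal; the first gives y3 ∘ y4 ∘ y1 ∘ y2 and the second y3 ∘ y1 ∘ y4 ∘ y2

The first expression reduces to y3 ∘ y4 ∘ y1 ∘ y2
The second expression reduces to y3 ∘ y1 ∘ y4 ∘ y2
Different reductions; not equal.


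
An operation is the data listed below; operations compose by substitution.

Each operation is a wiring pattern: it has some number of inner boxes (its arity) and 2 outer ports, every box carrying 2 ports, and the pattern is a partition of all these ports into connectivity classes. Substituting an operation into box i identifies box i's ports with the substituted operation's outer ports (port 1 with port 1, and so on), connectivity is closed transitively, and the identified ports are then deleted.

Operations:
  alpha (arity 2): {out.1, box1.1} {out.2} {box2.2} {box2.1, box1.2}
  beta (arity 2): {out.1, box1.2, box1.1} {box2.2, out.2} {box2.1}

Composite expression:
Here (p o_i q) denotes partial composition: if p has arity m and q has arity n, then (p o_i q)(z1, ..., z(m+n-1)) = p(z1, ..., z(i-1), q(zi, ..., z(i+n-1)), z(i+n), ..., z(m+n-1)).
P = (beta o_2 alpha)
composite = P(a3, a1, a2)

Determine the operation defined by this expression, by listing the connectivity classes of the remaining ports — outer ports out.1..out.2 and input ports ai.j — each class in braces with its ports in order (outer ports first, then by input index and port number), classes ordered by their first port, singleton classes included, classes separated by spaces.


{out.1, a3.1, a3.2} {out.2} {a1.1} {a1.2, a2.1} {a2.2}

Substituting into beta glues patterns; closure does the rest.
composing alpha on (a1, a2), with out.j its own outer ports: {out.1, a1.1} {out.2} {a1.2, a2.1} {a2.2}
composing beta on (a3, a1, a2), with out.j its own outer ports: {out.1, a3.1, a3.2} {out.2} {a1.1} {a1.2, a2.1} {a2.2}


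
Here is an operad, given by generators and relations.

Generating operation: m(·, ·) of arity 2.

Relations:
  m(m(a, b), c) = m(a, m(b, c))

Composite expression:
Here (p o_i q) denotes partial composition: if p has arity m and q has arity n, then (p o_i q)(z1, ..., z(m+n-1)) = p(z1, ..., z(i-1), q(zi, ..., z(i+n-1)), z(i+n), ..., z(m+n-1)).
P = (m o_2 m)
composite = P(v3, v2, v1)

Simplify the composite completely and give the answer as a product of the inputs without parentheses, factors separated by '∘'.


v3 ∘ v2 ∘ v1

The m-tree's shape is irrelevant; the v-reading-order decides.
m(v2, v1) collapses to v2 ∘ v1
m(v3, m(v2, v1)) collapses to v3 ∘ v2 ∘ v1


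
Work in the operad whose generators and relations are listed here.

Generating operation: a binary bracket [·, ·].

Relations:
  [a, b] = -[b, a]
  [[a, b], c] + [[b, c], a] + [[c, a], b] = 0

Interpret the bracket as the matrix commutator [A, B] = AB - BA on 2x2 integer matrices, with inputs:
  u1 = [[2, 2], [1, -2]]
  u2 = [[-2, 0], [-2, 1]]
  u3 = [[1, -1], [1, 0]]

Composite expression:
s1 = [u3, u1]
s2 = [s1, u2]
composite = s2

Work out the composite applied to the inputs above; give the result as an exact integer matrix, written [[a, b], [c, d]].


[[-12, 18], [-21, 12]]

[u3, u1] = [[-3, 6], [3, 3]]
[[u3, u1], u2] = [[-12, 18], [-21, 12]]


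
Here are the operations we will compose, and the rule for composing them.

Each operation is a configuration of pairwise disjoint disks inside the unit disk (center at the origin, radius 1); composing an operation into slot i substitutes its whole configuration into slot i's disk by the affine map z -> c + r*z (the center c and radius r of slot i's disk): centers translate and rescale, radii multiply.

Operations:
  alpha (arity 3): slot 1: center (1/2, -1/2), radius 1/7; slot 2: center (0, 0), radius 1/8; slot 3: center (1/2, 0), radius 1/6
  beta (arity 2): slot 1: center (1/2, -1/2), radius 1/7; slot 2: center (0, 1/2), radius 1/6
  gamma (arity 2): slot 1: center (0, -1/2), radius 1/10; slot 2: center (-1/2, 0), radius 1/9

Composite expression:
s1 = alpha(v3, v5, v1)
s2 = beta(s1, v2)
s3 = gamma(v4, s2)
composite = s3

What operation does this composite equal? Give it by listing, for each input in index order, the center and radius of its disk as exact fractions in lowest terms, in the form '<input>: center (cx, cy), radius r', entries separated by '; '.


v1: center (-55/126, -1/18), radius 1/378; v2: center (-1/2, 1/18), radius 1/54; v3: center (-55/126, -4/63), radius 1/441; v4: center (0, -1/2), radius 1/10; v5: center (-4/9, -1/18), radius 1/504

Each v-disk chains the slot maps above it in gamma; radii multiply.
for v4, the 1-step affine chain lands on center (0, -1/2), radius 1/10
for v3, the 3-step affine chain lands on center (-55/126, -4/63), radius 1/441
for v5, the 3-step affine chain lands on center (-4/9, -1/18), radius 1/504
for v1, the 3-step affine chain lands on center (-55/126, -1/18), radius 1/378
for v2, the 2-step affine chain lands on center (-1/2, 1/18), radius 1/54


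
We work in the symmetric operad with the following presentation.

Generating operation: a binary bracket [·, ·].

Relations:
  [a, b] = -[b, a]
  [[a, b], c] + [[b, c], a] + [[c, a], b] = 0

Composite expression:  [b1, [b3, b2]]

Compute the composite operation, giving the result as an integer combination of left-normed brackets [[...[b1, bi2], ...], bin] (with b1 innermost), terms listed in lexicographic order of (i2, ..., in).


-[[b1, b2], b3] + [[b1, b3], b2]

Antisymmetry and Jacobi reduce to b1-anchored left-normed brackets.
Composite bracket: [b1, [b3, b2]]
Expanding via [a, b] = ab - ba: 4 signed words (2^2 = 4).
Coefficients come from the b1-initial words:
  sign of b1b2b3 is -1, so it contributes -[[b1, b2], b3]
  sign of b1b3b2 is +1, so it contributes +[[b1, b3], b2]


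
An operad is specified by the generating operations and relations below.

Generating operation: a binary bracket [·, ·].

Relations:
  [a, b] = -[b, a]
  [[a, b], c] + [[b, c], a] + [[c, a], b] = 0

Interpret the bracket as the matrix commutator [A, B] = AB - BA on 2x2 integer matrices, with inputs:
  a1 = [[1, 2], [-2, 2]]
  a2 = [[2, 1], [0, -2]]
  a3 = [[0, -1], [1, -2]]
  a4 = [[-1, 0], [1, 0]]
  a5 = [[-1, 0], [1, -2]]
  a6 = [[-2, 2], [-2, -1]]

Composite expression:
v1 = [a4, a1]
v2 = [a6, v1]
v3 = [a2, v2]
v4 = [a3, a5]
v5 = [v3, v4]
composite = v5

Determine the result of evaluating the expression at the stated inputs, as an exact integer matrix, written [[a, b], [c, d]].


[[-40, 130], [50, 40]]


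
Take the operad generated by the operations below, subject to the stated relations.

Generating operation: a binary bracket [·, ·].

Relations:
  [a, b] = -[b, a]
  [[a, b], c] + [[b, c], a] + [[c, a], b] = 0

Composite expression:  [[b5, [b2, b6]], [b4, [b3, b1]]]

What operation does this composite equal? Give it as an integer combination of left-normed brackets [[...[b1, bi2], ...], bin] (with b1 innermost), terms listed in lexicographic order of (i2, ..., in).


[[[[[b1, b3], b4], b2], b6], b5] - [[[[[b1, b3], b4], b5], b2], b6] + [[[[[b1, b3], b4], b5], b6], b2] - [[[[[b1, b3], b4], b6], b2], b5]

A multilinear Lie element is pinned by b1-initial words (b1 innermost).
Composite bracket: [[b5, [b2, b6]], [b4, [b3, b1]]]
The bracket unfolds into 32 signed words via [a, b] = ab - ba (2^5 = 32).
Keep just the words that open with b1:
  word b1b3b4b2b6b5 has sign +1, contributing +[[[[[b1, b3], b4], b2], b6], b5]
  word b1b3b4b5b2b6 has sign -1, contributing -[[[[[b1, b3], b4], b5], b2], b6]
  word b1b3b4b5b6b2 has sign +1, contributing +[[[[[b1, b3], b4], b5], b6], b2]
  word b1b3b4b6b2b5 has sign -1, contributing -[[[[[b1, b3], b4], b6], b2], b5]


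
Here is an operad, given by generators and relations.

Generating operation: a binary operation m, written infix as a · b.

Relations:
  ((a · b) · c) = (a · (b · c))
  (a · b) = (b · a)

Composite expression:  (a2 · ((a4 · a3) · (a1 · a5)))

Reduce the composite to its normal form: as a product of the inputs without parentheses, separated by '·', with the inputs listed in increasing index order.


With m associative and commutative, the a-input set is all that matters.
(a4 · a3) collapses to a4 · a3
(a1 · a5) collapses to a1 · a5
((a4 · a3) · (a1 · a5)) collapses to a4 · a3 · a1 · a5
(a2 · ((a4 · a3) · (a1 · a5))) collapses to a2 · a4 · a3 · a1 · a5
putting the inputs in ascending order: a1 · a2 · a3 · a4 · a5

a1 · a2 · a3 · a4 · a5


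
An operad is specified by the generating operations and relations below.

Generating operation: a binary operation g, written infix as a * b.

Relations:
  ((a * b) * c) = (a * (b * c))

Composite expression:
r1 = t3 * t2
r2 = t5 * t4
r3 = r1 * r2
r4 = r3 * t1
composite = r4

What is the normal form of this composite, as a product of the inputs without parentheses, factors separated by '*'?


t3 * t2 * t5 * t4 * t1

The g-tree's shape is irrelevant; the t-reading-order decides.
(t3 * t2) linearizes to t3 * t2
(t5 * t4) linearizes to t5 * t4
((t3 * t2) * (t5 * t4)) linearizes to t3 * t2 * t5 * t4
(((t3 * t2) * (t5 * t4)) * t1) linearizes to t3 * t2 * t5 * t4 * t1


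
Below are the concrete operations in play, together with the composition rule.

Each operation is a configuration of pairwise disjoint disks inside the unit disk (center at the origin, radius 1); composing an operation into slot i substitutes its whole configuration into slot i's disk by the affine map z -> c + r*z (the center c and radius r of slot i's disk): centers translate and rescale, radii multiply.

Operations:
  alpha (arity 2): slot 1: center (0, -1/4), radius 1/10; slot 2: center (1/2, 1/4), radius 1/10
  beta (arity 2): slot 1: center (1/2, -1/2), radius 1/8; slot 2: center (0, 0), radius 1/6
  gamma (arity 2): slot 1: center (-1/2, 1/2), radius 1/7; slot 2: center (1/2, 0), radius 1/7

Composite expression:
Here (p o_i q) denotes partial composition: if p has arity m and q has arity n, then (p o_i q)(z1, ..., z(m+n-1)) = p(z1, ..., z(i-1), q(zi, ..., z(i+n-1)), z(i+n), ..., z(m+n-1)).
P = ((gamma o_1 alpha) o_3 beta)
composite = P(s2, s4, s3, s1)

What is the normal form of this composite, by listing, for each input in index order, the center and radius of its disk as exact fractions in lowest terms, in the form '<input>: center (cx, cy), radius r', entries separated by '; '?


s1: center (1/2, 0), radius 1/42; s2: center (-1/2, 13/28), radius 1/70; s3: center (4/7, -1/14), radius 1/56; s4: center (-3/7, 15/28), radius 1/70

Nesting under gamma composes maps z -> c + r*z down each s-path.
input s2: applying the 2 nested substitutions gives center (-1/2, 13/28), radius 1/70
input s4: applying the 2 nested substitutions gives center (-3/7, 15/28), radius 1/70
input s3: applying the 2 nested substitutions gives center (4/7, -1/14), radius 1/56
input s1: applying the 2 nested substitutions gives center (1/2, 0), radius 1/42


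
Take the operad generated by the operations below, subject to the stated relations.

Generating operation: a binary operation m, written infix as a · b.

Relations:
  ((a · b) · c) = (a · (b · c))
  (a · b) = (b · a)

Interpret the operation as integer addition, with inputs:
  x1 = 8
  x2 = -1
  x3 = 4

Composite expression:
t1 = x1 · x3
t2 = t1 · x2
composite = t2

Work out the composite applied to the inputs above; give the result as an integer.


11

(x1 · x3) = 12
((x1 · x3) · x2) = 11


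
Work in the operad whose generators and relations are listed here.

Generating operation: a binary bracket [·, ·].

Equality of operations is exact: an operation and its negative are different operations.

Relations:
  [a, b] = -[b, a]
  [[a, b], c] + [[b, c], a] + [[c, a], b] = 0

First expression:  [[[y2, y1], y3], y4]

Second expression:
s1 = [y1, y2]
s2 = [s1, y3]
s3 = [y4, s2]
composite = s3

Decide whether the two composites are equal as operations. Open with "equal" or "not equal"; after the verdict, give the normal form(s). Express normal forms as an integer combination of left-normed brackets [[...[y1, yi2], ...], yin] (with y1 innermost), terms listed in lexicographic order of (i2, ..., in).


equal: each reduces to -[[[y1, y2], y3], y4]

The first expression, normalized: -[[[y1, y2], y3], y4]
The second expression, normalized: -[[[y1, y2], y3], y4]
The normal forms match — equal.


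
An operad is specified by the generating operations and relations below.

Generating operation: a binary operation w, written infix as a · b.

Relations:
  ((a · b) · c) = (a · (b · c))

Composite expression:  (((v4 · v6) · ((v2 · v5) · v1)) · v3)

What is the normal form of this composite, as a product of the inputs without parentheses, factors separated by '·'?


Every regrouping of w is equal, so read the v-inputs in written order.
(v4 · v6) collapses to v4 · v6
(v2 · v5) collapses to v2 · v5
((v2 · v5) · v1) collapses to v2 · v5 · v1
((v4 · v6) · ((v2 · v5) · v1)) collapses to v4 · v6 · v2 · v5 · v1
(((v4 · v6) · ((v2 · v5) · v1)) · v3) collapses to v4 · v6 · v2 · v5 · v1 · v3

v4 · v6 · v2 · v5 · v1 · v3


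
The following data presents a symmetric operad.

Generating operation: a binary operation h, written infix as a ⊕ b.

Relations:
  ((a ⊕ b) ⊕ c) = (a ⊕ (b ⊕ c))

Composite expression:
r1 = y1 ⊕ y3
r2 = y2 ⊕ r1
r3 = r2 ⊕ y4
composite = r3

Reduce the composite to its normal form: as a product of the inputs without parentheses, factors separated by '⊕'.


Key point: h is associative — brackets drop, the y-order remains.
(y1 ⊕ y3) collapses to y1 ⊕ y3
(y2 ⊕ (y1 ⊕ y3)) collapses to y2 ⊕ y1 ⊕ y3
((y2 ⊕ (y1 ⊕ y3)) ⊕ y4) collapses to y2 ⊕ y1 ⊕ y3 ⊕ y4

y2 ⊕ y1 ⊕ y3 ⊕ y4


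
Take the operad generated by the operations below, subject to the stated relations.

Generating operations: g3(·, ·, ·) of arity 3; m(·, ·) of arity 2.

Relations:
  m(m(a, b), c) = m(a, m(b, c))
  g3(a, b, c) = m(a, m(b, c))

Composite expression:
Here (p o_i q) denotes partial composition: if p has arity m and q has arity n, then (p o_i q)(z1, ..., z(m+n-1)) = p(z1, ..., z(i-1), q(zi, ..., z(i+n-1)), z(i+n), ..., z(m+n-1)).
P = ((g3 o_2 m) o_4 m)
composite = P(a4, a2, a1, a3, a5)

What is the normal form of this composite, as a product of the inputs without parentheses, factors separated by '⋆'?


a4 ⋆ a2 ⋆ a1 ⋆ a3 ⋆ a5

Under associativity of g3, the answer is the a's in reading order.
m(a2, a1) flattens to a2 ⋆ a1
m(a3, a5) flattens to a3 ⋆ a5
g3(a4, m(a2, a1), m(a3, a5)) flattens to a4 ⋆ a2 ⋆ a1 ⋆ a3 ⋆ a5


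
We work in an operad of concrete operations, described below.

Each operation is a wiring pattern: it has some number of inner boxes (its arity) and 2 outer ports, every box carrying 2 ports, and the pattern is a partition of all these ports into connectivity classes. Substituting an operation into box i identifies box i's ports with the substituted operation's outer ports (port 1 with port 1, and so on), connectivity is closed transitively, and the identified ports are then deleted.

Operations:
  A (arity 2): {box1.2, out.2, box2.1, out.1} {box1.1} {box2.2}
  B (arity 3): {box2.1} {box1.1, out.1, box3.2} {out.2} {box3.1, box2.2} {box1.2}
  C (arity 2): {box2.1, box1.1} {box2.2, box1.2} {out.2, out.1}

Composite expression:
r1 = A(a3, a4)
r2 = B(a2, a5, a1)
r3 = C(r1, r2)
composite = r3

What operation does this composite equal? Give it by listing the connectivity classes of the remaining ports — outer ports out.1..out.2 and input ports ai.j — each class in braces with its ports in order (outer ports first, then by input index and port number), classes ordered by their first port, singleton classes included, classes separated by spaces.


{out.1, out.2} {a1.1, a5.2} {a1.2, a2.1, a3.2, a4.1} {a2.2} {a3.1} {a4.2} {a5.1}

After gluing at C, chains via deleted ports link the a-ports.
after A, the pattern on (a3, a4) reads {out.1, out.2, a3.2, a4.1} {a3.1} {a4.2} (out.j = its outer ports)
after B, the pattern on (a2, a5, a1) reads {out.1, a1.2, a2.1} {out.2} {a1.1, a5.2} {a2.2} {a5.1} (out.j = its outer ports)
after C, the pattern on (a3, a4, a2, a5, a1) reads {out.1, out.2} {a1.1, a5.2} {a1.2, a2.1, a3.2, a4.1} {a2.2} {a3.1} {a4.2} {a5.1} (out.j = its outer ports)


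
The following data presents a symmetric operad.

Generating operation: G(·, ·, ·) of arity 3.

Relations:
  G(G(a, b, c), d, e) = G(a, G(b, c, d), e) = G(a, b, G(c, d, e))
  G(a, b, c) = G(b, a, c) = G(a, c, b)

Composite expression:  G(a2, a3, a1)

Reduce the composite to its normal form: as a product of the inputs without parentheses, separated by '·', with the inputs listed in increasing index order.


a1 · a2 · a3

With G associative and commutative, the a-input set is all that matters.
G(a2, a3, a1) spells out as a2 · a3 · a1
reordering the factors by index: a1 · a2 · a3


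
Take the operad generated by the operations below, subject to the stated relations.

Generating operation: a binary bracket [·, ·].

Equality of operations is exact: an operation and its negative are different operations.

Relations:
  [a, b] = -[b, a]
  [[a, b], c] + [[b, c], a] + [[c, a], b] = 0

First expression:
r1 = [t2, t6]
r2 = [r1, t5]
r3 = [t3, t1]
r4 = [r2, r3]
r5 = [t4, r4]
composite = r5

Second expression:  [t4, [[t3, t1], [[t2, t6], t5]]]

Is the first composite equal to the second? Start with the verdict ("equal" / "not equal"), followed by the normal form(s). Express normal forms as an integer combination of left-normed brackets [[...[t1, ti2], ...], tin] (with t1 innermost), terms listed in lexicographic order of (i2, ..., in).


not equal; first: -[[[[[t1, t3], t2], t6], t5], t4] + [[[[[t1, t3], t5], t2], t6], t4] - [[[[[t1, t3], t5], t6], t2], t4] + [[[[[t1, t3], t6], t2], t5], t4]; second: [[[[[t1, t3], t2], t6], t5], t4] - [[[[[t1, t3], t5], t2], t6], t4] + [[[[[t1, t3], t5], t6], t2], t4] - [[[[[t1, t3], t6], t2], t5], t4]

The first expression, normalized: -[[[[[t1, t3], t2], t6], t5], t4] + [[[[[t1, t3], t5], t2], t6], t4] - [[[[[t1, t3], t5], t6], t2], t4] + [[[[[t1, t3], t6], t2], t5], t4]
The second expression, normalized: [[[[[t1, t3], t2], t6], t5], t4] - [[[[[t1, t3], t5], t2], t6], t4] + [[[[[t1, t3], t5], t6], t2], t4] - [[[[[t1, t3], t6], t2], t5], t4]
The forms do not match — not equal.


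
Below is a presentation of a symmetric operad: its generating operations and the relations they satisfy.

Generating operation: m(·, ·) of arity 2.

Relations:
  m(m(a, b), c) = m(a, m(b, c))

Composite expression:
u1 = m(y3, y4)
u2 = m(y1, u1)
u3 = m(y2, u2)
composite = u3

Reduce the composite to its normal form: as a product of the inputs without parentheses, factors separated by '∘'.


y2 ∘ y1 ∘ y3 ∘ y4

The m-tree's shape is irrelevant; the y-reading-order decides.
m(y3, y4) unparenthesizes to y3 ∘ y4
m(y1, m(y3, y4)) unparenthesizes to y1 ∘ y3 ∘ y4
m(y2, m(y1, m(y3, y4))) unparenthesizes to y2 ∘ y1 ∘ y3 ∘ y4


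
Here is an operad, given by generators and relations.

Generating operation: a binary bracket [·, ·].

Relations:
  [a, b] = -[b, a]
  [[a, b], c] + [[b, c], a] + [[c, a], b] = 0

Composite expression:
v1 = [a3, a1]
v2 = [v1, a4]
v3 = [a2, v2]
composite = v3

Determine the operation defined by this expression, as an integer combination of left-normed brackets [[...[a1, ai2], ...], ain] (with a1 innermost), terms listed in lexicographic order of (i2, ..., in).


[[[a1, a3], a4], a2]

Expand each bracket as ab - ba; the a1-initial words give the coefficients.
Composite bracket: [a2, [[a3, a1], a4]]
Full expansion: 8 signed words from ab - ba (2^3 = 8).
Only words starting with a1 matter:
  a1a3a4a2 (sign +1) contributes +[[[a1, a3], a4], a2]


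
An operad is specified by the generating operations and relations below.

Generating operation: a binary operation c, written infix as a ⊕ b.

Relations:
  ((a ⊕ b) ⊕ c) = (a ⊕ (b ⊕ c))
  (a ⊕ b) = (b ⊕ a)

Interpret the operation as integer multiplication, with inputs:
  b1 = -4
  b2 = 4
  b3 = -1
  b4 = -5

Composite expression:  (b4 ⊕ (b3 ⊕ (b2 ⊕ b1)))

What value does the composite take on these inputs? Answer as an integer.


-80

(b2 ⊕ b1) = -16
(b3 ⊕ (b2 ⊕ b1)) = 16
(b4 ⊕ (b3 ⊕ (b2 ⊕ b1))) = -80


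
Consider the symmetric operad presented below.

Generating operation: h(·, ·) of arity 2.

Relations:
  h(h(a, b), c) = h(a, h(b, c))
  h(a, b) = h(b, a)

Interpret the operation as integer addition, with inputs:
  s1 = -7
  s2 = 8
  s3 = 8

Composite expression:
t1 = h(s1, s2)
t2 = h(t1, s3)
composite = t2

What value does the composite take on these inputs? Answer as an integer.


9

h(s1, s2) = 1
h(h(s1, s2), s3) = 9


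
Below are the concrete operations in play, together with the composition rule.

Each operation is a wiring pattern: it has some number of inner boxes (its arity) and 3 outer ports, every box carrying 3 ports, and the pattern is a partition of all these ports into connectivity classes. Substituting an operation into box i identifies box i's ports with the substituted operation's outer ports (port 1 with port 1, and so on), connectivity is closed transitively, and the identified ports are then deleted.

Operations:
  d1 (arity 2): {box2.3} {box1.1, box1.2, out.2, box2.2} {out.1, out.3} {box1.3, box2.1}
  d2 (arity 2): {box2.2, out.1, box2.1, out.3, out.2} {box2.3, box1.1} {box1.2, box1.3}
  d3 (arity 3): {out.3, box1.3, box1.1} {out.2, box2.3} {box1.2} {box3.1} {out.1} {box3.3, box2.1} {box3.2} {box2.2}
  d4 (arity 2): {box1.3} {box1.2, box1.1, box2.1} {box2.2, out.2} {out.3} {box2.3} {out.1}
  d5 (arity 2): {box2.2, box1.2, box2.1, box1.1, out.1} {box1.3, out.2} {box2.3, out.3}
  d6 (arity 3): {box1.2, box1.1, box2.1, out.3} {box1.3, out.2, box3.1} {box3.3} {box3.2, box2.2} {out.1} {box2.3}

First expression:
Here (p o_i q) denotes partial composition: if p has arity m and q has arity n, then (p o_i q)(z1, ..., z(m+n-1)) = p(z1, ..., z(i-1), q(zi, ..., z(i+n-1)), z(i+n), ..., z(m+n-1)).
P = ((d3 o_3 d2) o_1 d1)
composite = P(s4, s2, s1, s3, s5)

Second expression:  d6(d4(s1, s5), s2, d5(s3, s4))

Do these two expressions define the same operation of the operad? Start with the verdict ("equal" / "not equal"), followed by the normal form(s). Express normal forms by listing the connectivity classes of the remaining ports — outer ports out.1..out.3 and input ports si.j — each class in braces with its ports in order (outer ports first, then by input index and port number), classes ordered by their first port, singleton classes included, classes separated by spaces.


Reducing the first expression gives {out.1} {out.2, s1.3} {out.3} {s1.1, s5.1, s5.2} {s1.2} {s2.1, s4.3} {s2.2, s4.1, s4.2} {s2.3} {s3.1, s5.3} {s3.2, s3.3}
Reducing the second expression gives {out.1} {out.2, s3.1, s3.2, s4.1, s4.2} {out.3, s2.1, s5.2} {s1.1, s1.2, s5.1} {s1.3} {s2.2, s3.3} {s2.3} {s4.3} {s5.3}
The normal forms differ: not equal.

not equal; the first gives {out.1} {out.2, s1.3} {out.3} {s1.1, s5.1, s5.2} {s1.2} {s2.1, s4.3} {s2.2, s4.1, s4.2} {s2.3} {s3.1, s5.3} {s3.2, s3.3} and the second {out.1} {out.2, s3.1, s3.2, s4.1, s4.2} {out.3, s2.1, s5.2} {s1.1, s1.2, s5.1} {s1.3} {s2.2, s3.3} {s2.3} {s4.3} {s5.3}


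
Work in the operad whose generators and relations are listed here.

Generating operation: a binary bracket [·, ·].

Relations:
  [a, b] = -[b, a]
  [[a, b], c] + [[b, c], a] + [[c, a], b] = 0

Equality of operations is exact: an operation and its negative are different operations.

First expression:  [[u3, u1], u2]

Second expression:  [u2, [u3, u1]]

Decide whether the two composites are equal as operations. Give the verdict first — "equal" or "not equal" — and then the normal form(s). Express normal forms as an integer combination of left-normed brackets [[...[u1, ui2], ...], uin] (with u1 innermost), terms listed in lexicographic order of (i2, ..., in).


Reducing the first expression gives -[[u1, u3], u2]
Reducing the second expression gives [[u1, u3], u2]
Different reductions; not equal.

not equal — first -[[u1, u3], u2], second [[u1, u3], u2]


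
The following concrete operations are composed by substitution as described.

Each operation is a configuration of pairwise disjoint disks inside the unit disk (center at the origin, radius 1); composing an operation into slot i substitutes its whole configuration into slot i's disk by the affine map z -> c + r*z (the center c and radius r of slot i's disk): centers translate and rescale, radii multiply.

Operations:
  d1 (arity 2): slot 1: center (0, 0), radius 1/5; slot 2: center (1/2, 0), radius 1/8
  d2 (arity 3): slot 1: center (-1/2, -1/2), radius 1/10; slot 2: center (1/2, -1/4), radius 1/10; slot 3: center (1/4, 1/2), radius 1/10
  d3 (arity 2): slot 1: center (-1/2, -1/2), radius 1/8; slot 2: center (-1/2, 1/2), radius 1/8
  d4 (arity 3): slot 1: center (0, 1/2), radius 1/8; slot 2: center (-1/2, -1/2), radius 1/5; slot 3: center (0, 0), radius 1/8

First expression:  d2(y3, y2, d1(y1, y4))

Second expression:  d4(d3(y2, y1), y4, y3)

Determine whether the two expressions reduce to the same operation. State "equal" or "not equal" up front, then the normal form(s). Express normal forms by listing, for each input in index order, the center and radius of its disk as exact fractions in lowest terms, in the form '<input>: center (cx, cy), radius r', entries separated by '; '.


not equal; first: y1: center (1/4, 1/2), radius 1/50; y2: center (1/2, -1/4), radius 1/10; y3: center (-1/2, -1/2), radius 1/10; y4: center (3/10, 1/2), radius 1/80; second: y1: center (-1/16, 9/16), radius 1/64; y2: center (-1/16, 7/16), radius 1/64; y3: center (0, 0), radius 1/8; y4: center (-1/2, -1/2), radius 1/5

The first expression, normalized: y1: center (1/4, 1/2), radius 1/50; y2: center (1/2, -1/4), radius 1/10; y3: center (-1/2, -1/2), radius 1/10; y4: center (3/10, 1/2), radius 1/80
The second expression, normalized: y1: center (-1/16, 9/16), radius 1/64; y2: center (-1/16, 7/16), radius 1/64; y3: center (0, 0), radius 1/8; y4: center (-1/2, -1/2), radius 1/5
The forms do not match — not equal.


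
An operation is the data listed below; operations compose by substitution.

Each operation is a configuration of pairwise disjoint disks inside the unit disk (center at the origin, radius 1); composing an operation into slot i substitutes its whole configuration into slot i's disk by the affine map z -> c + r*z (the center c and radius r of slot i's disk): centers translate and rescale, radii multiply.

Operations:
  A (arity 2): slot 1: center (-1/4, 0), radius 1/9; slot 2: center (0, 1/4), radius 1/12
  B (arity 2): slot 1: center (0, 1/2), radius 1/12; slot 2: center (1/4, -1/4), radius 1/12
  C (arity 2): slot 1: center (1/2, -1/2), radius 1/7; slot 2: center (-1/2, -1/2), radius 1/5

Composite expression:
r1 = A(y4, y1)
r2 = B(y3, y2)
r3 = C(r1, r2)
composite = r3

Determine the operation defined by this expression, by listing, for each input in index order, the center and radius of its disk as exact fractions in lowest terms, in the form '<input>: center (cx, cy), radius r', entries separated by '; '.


y1: center (1/2, -13/28), radius 1/84; y2: center (-9/20, -11/20), radius 1/60; y3: center (-1/2, -2/5), radius 1/60; y4: center (13/28, -1/2), radius 1/63

Nesting under C composes maps z -> c + r*z down each y-path.
for y4, the 2-step affine chain lands on center (13/28, -1/2), radius 1/63
for y1, the 2-step affine chain lands on center (1/2, -13/28), radius 1/84
for y3, the 2-step affine chain lands on center (-1/2, -2/5), radius 1/60
for y2, the 2-step affine chain lands on center (-9/20, -11/20), radius 1/60


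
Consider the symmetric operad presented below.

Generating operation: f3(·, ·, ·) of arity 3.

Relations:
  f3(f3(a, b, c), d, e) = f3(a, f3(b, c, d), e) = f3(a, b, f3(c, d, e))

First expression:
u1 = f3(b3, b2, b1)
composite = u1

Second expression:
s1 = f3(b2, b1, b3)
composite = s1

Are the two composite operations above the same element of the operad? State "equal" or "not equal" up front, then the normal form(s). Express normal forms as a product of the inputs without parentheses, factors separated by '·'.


Reducing the first expression gives b3 · b2 · b1
Reducing the second expression gives b2 · b1 · b3
They disagree, so not equal.

not equal — first b3 · b2 · b1, second b2 · b1 · b3


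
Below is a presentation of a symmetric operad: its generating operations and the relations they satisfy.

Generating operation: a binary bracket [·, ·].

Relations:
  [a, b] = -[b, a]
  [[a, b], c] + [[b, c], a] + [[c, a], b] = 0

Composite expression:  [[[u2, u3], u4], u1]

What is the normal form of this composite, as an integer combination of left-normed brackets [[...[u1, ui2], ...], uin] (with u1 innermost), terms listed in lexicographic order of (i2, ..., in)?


-[[[u1, u2], u3], u4] + [[[u1, u3], u2], u4] + [[[u1, u4], u2], u3] - [[[u1, u4], u3], u2]

Antisymmetry and Jacobi reduce to u1-anchored left-normed brackets.
Composite bracket: [[[u2, u3], u4], u1]
Expanding via [a, b] = ab - ba: 8 signed words (2^3 = 8).
Collect the words opening with u1:
  sign of u1u2u3u4 is -1, so it contributes -[[[u1, u2], u3], u4]
  sign of u1u3u2u4 is +1, so it contributes +[[[u1, u3], u2], u4]
  sign of u1u4u2u3 is +1, so it contributes +[[[u1, u4], u2], u3]
  sign of u1u4u3u2 is -1, so it contributes -[[[u1, u4], u3], u2]


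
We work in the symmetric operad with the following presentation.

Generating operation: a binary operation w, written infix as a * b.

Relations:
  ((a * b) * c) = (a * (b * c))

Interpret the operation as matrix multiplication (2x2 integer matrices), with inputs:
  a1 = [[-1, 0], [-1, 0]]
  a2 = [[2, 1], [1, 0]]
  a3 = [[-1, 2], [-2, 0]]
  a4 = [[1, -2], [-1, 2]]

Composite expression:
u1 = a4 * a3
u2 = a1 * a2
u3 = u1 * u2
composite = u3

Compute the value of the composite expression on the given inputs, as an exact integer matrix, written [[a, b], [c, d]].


(a4 * a3) = [[3, 2], [-3, -2]]
(a1 * a2) = [[-2, -1], [-2, -1]]
((a4 * a3) * (a1 * a2)) = [[-10, -5], [10, 5]]

[[-10, -5], [10, 5]]
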